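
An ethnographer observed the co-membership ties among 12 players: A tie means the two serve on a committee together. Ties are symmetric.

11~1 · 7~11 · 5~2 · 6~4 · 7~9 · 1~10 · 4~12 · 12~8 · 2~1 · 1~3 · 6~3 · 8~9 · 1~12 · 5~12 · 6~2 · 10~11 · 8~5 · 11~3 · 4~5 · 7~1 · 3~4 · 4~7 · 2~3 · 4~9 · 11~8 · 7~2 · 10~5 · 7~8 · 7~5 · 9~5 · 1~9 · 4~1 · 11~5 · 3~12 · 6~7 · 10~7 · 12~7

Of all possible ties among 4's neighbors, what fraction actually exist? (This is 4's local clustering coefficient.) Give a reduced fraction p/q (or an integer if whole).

4's neighbors: 1, 3, 5, 6, 7, 9, and 12 (k = 7).
Possible neighbor pairs: C(7,2) = 21. Edges among them: 1–3, 1–7, 1–9, 1–12, 3–6, 3–12, 5–7, 5–9, 5–12, 6–7, 7–9, 7–12 → e = 12.
Clustering(4) = 12/21 = 4/7.

4/7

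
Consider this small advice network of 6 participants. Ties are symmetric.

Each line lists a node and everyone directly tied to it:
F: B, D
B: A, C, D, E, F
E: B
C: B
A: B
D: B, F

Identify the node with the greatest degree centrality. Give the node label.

Degrees — A:1, B:5, C:1, D:2, E:1, F:2.
The maximum is 5, attained only by B.

B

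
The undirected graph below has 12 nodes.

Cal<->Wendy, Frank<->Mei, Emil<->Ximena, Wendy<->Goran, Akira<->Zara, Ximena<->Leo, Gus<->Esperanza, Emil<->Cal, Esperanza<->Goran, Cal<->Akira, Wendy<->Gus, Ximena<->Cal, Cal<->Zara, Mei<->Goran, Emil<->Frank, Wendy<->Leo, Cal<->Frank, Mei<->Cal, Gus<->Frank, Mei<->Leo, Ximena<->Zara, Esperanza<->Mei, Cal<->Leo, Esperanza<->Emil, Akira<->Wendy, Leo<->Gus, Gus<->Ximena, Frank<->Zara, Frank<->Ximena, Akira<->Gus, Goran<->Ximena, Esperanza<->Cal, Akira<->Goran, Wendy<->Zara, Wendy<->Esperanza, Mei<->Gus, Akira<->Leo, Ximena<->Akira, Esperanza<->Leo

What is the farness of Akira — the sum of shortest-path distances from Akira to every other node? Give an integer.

Distances from Akira: Cal:1, Emil:2, Esperanza:2, Frank:2, Goran:1, Gus:1, Leo:1, Mei:2, Wendy:1, Ximena:1, Zara:1.
Sum = 1 + 2 + 2 + 2 + 1 + 1 + 1 + 2 + 1 + 1 + 1 = 15.

15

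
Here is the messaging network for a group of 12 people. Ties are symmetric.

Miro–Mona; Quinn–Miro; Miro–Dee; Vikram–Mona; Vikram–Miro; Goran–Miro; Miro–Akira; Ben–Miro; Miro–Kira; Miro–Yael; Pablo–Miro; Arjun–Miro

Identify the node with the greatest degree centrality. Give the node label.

Miro

Degrees — Akira:1, Arjun:1, Ben:1, Dee:1, Goran:1, Kira:1, Miro:11, Mona:2, Pablo:1, Quinn:1, Vikram:2, Yael:1.
The maximum is 11, attained only by Miro.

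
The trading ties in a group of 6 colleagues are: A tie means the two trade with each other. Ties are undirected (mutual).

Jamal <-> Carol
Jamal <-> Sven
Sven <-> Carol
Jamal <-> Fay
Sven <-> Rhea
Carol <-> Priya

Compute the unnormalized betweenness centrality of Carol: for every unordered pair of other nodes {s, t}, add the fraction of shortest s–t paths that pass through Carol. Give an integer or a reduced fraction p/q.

Pairs whose geodesics pass through Carol — Rhea–Priya: 1; Jamal–Priya: 1; Fay–Priya: 1; Priya–Sven: 1.
All other pairs contribute 0.
Summing the contributions gives betweenness(Carol) = 4.

4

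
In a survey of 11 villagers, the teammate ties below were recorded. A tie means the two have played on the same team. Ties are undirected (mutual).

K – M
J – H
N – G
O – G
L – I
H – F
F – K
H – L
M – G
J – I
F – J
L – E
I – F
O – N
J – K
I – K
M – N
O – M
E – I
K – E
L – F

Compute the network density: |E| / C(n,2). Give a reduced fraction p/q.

21/55

There are 21 edges and 11 nodes, so the maximum possible is C(11,2) = 55.
Density = 21/55.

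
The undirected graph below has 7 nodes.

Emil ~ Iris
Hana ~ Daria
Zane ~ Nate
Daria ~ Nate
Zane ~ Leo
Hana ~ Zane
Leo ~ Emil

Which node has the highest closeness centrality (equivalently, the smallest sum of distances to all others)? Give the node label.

Zane

Farness (sum of distances to all others) for each node — Daria:16, Emil:14, Hana:13, Iris:19, Leo:11, Nate:13, Zane:10.
The smallest farness is 10, for Zane, so Zane has the highest closeness.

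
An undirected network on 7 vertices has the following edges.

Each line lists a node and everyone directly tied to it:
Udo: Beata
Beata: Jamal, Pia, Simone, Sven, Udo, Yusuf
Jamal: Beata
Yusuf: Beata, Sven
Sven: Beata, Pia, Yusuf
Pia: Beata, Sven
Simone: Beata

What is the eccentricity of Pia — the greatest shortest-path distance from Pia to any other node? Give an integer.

Distances from Pia: Beata:1, Jamal:2, Simone:2, Sven:1, Udo:2, Yusuf:2.
The largest is 2 (to Yusuf, Jamal, Simone, and Udo), so the eccentricity of Pia is 2.

2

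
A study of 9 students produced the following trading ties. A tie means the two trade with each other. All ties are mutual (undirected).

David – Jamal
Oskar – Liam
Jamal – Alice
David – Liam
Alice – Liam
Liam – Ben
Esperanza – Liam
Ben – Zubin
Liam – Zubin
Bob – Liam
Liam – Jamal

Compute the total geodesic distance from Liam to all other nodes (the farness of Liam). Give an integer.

8

Distances from Liam: Alice:1, Ben:1, Bob:1, David:1, Esperanza:1, Jamal:1, Oskar:1, Zubin:1.
Sum = 1 + 1 + 1 + 1 + 1 + 1 + 1 + 1 = 8.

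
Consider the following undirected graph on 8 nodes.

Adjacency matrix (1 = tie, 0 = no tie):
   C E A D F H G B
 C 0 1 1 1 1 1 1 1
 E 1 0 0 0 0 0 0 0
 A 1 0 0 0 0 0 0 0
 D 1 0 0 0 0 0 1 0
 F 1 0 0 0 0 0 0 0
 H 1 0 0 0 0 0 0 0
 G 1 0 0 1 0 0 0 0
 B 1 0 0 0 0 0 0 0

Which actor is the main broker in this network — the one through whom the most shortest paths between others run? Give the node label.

C

Unnormalized betweenness of each node: A:0, B:0, C:20, D:0, E:0, F:0, G:0, H:0.
C has the largest value, 20, making it the main broker — the node through which the most shortest paths run.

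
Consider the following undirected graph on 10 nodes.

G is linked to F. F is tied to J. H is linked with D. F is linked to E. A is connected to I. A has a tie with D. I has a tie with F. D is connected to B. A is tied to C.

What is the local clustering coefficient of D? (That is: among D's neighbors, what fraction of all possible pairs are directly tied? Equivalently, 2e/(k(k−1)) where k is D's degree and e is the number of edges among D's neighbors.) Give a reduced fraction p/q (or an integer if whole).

0

D's neighbors: A, B, and H (k = 3).
Possible neighbor pairs: C(3,2) = 3. Edges among them: none → e = 0.
Clustering(D) = 0/3 = 0.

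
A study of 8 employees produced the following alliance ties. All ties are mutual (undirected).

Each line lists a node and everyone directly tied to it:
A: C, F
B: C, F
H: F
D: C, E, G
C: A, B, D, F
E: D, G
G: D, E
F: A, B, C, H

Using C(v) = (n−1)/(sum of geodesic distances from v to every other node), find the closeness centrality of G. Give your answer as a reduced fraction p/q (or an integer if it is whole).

Distances from G: A:3, B:3, C:2, D:1, E:1, F:3, H:4. Sum = 17.
n = 8, so closeness = 7/17.

7/17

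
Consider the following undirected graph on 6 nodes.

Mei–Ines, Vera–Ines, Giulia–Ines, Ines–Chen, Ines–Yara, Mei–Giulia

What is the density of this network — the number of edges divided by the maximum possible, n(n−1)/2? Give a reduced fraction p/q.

2/5

There are 6 edges and 6 nodes, so the maximum possible is C(6,2) = 15.
Density = 6/15 = 2/5.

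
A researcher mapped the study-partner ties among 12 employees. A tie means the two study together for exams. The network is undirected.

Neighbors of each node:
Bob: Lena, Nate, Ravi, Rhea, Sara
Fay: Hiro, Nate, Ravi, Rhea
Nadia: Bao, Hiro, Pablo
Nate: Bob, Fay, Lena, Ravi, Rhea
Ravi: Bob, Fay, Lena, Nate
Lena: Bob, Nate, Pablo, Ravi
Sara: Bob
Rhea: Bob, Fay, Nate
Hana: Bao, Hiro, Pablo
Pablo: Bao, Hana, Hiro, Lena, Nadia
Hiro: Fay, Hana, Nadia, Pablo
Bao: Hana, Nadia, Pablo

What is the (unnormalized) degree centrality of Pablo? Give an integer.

5

Pablo is directly tied to Bao, Hana, Hiro, Lena, and Nadia. That is 5 neighbors, so the degree of Pablo is 5.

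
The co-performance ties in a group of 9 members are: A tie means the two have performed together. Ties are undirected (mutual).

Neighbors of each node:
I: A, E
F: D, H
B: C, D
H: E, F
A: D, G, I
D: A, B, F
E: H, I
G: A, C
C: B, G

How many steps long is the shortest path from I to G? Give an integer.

One shortest route is I – A – G, which uses 2 edges, and I and G are not directly tied, so nothing shorter exists. So d(I,G) = 2.

2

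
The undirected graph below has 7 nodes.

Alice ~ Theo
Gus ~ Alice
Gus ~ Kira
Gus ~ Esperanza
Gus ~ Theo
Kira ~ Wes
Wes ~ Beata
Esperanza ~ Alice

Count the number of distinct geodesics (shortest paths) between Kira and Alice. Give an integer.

The shortest distance is 2, and the only length-2 path is Kira–Gus–Alice. So there is exactly 1 shortest path.

1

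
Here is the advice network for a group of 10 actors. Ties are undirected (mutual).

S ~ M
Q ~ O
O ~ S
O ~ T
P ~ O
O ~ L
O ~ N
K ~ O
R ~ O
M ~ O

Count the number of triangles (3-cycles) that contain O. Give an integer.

O's neighbors: K, L, M, N, P, Q, R, S, and T.
Neighbor pairs that are themselves tied: O–M–S. Each forms one triangle with O, for 1 in total.

1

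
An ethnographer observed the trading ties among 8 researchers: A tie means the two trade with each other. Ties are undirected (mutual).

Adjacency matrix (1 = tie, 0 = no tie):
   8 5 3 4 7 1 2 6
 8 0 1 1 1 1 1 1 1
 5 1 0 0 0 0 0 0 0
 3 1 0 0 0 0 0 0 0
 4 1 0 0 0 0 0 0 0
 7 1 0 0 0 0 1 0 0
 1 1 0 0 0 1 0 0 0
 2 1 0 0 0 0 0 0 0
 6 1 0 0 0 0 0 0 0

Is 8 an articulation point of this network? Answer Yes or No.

Yes

Removing 8 leaves {5} with no path to {3}, so the network splits into 6 components. 8 is a cut vertex.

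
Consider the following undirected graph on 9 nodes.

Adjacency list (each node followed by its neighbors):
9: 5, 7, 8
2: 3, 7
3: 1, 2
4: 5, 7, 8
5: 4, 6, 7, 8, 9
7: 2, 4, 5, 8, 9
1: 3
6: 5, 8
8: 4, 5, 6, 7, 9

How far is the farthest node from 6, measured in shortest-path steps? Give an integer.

5

Distances from 6: 1:5, 2:3, 3:4, 4:2, 5:1, 7:2, 8:1, 9:2.
The largest is 5 (to 1), so the eccentricity of 6 is 5.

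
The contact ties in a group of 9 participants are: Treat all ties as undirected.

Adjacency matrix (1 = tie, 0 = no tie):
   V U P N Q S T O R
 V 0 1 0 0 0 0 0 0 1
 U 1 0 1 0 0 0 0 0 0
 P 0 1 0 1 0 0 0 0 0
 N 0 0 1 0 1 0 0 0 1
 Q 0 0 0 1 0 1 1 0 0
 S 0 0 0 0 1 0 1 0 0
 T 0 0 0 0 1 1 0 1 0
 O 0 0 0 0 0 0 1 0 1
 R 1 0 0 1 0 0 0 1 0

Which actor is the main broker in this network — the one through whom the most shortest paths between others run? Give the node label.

Unnormalized betweenness of each node: N:21/2, O:7/2, P:7/2, Q:13/2, R:17/2, S:0, T:3, U:1, V:5/2.
N has the largest value, 21/2, making it the main broker — the node through which the most shortest paths run.

N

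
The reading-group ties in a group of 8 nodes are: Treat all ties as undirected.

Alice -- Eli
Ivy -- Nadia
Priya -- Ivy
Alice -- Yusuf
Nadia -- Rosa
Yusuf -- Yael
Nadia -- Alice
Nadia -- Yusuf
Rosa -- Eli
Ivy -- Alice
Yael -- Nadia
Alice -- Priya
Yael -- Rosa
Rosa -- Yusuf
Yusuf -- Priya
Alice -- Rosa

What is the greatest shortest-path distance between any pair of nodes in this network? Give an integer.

2

Eccentricity of each node (its greatest distance to any other): Alice:2, Eli:2, Ivy:2, Nadia:2, Priya:2, Rosa:2, Yael:2, Yusuf:2.
The maximum eccentricity is 2, realized for instance by the pair Nadia–Eli via Nadia – Rosa – Eli. So the diameter is 2.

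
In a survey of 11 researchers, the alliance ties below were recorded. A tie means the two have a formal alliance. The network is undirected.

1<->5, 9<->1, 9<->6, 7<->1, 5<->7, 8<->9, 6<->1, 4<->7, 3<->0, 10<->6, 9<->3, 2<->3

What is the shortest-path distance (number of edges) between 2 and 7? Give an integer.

4

One shortest route is 2 – 3 – 9 – 1 – 7, which uses 4 edges, and at distance 3 from 2 we only reach {1, 6, 8}, which does not include 7. So d(2,7) = 4.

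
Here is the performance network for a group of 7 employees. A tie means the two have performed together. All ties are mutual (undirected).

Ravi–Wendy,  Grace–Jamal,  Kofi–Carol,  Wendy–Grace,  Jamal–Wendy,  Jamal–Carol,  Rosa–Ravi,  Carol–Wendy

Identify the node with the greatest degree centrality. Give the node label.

Degrees — Carol:3, Grace:2, Jamal:3, Kofi:1, Ravi:2, Rosa:1, Wendy:4.
The maximum is 4, attained only by Wendy.

Wendy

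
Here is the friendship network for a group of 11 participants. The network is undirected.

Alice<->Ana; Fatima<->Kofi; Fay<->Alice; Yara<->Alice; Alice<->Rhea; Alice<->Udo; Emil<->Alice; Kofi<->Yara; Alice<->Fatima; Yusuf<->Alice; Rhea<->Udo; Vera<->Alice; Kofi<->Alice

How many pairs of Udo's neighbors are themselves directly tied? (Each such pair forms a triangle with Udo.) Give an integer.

Udo's neighbors: Alice and Rhea.
Neighbor pairs that are themselves tied: Udo–Alice–Rhea. Each forms one triangle with Udo, for 1 in total.

1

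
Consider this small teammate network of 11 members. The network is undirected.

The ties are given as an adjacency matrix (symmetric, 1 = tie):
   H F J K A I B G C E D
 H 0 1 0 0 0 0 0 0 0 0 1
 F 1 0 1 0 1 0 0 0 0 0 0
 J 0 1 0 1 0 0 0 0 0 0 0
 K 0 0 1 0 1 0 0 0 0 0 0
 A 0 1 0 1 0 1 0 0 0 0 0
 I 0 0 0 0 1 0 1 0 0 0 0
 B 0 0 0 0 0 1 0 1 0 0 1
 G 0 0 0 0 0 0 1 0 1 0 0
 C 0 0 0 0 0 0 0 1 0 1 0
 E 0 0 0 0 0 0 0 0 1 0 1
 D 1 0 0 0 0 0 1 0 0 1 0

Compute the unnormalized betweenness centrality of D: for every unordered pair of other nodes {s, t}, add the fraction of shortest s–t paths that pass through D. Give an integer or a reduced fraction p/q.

85/6

Pairs whose geodesics pass through D — H–I: 1/2; H–B: 1; H–G: 1; H–C: 1; H–E: 1; F–B: 1/2; F–G: 1/2; F–C: 1; F–E: 1; J–B: 1/3; J–G: 1/3; J–C: 1; J–E: 1; K–E: 3/3 … (+3 more pairs).
All other pairs contribute 0.
Summing the contributions gives betweenness(D) = 85/6.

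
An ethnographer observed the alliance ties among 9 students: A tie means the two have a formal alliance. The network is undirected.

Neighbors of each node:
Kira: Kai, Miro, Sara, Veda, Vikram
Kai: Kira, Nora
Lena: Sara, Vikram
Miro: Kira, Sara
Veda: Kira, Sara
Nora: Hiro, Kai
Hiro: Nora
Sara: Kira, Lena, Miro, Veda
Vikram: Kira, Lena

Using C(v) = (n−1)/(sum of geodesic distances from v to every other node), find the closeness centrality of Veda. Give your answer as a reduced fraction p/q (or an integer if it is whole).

8/17

Distances from Veda: Hiro:4, Kai:2, Kira:1, Lena:2, Miro:2, Nora:3, Sara:1, Vikram:2. Sum = 17.
n = 9, so closeness = 8/17.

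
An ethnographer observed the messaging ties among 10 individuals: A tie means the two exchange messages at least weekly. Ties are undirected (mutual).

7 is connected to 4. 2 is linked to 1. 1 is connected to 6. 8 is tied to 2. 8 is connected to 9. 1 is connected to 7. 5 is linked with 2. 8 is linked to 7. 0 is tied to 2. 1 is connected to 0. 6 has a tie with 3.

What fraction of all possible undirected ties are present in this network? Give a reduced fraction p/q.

11/45

There are 11 edges and 10 nodes, so the maximum possible is C(10,2) = 45.
Density = 11/45.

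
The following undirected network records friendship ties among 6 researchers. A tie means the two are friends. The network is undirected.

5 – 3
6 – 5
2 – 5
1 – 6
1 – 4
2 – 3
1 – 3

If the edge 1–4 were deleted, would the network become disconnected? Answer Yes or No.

Yes

Without the 1–4 edge there is no alternate route between 1 and 4, so the network disconnects. It is a bridge.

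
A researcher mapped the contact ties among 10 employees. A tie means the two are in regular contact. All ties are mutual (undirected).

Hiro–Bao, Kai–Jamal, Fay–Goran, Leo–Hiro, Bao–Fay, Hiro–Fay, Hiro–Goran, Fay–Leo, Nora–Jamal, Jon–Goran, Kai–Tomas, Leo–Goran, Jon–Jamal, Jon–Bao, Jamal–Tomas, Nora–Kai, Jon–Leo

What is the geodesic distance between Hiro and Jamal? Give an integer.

3

One shortest route is Hiro – Leo – Jon – Jamal, which uses 3 edges, and at distance 2 from Hiro we only reach {Jon}, which does not include Jamal. So d(Hiro,Jamal) = 3.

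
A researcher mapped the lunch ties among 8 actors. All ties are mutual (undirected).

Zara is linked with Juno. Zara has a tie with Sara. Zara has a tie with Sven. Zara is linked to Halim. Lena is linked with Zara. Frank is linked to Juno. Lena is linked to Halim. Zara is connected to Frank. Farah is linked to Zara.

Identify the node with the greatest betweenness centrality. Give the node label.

Unnormalized betweenness of each node: Farah:0, Frank:0, Halim:0, Juno:0, Lena:0, Sara:0, Sven:0, Zara:19.
Zara has the largest value, 19, making it the main broker — the node through which the most shortest paths run.

Zara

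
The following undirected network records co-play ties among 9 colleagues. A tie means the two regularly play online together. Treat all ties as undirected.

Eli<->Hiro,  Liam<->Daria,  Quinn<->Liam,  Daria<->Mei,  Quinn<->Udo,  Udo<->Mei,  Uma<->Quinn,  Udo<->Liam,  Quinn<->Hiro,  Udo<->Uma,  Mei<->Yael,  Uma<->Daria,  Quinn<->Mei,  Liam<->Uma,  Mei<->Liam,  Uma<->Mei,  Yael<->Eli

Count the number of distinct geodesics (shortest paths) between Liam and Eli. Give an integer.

2

The shortest distance is 3. The length-3 paths are: Liam–Quinn–Hiro–Eli; Liam–Mei–Yael–Eli.
That gives 2 distinct shortest paths.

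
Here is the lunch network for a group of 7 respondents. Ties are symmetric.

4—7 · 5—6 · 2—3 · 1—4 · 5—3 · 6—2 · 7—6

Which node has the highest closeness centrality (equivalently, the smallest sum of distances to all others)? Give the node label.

Farness (sum of distances to all others) for each node — 1:19, 2:13, 3:16, 4:14, 5:13, 6:10, 7:11.
The smallest farness is 10, for 6, so 6 has the highest closeness.

6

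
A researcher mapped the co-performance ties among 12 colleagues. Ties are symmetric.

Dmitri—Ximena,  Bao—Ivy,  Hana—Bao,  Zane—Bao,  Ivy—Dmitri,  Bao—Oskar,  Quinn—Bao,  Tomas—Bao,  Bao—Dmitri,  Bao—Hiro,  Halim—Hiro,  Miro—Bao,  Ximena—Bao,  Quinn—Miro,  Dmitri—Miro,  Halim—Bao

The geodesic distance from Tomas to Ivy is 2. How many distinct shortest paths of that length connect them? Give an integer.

1

The shortest distance is 2, and the only length-2 path is Tomas–Bao–Ivy. So there is exactly 1 shortest path.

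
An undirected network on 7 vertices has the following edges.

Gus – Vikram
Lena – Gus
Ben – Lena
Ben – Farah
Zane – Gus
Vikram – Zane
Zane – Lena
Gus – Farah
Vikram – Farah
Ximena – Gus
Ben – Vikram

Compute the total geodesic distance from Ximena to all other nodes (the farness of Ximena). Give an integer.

Distances from Ximena: Ben:3, Farah:2, Gus:1, Lena:2, Vikram:2, Zane:2.
Sum = 3 + 2 + 1 + 2 + 2 + 2 = 12.

12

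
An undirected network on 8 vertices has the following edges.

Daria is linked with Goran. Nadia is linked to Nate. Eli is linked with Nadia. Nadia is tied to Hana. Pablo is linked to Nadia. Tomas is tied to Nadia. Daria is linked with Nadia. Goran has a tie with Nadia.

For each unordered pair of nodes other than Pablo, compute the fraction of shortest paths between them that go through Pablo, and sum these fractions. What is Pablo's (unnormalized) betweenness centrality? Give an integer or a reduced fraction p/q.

No shortest path between any pair of other nodes passes through Pablo.
Summing the contributions gives betweenness(Pablo) = 0.

0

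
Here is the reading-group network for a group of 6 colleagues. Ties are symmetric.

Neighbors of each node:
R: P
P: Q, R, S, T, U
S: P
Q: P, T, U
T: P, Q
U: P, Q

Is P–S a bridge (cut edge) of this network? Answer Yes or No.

Yes

Without the P–S edge there is no alternate route between P and S, so the network disconnects. It is a bridge.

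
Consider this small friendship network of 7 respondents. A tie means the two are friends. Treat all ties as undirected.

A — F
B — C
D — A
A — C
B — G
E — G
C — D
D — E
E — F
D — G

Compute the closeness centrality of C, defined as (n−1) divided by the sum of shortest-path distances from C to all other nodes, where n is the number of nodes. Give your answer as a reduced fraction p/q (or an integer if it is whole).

Distances from C: A:1, B:1, D:1, E:2, F:2, G:2. Sum = 9.
n = 7, so closeness = 6/9 = 2/3.

2/3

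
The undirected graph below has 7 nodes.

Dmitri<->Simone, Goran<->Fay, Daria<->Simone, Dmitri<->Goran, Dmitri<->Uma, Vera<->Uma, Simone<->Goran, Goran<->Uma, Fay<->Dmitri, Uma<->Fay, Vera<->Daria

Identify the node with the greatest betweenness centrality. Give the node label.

Uma

Unnormalized betweenness of each node: Daria:1, Dmitri:4/3, Fay:0, Goran:4/3, Simone:8/3, Uma:10/3, Vera:4/3.
Uma has the largest value, 10/3, making it the main broker — the node through which the most shortest paths run.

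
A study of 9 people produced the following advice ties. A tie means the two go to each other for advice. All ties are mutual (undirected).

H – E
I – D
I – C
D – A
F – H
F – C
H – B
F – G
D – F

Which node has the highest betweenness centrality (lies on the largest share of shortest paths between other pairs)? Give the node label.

F

Unnormalized betweenness of each node: A:0, B:0, C:5/2, D:19/2, E:0, F:20, G:0, H:13, I:1.
F has the largest value, 20, making it the main broker — the node through which the most shortest paths run.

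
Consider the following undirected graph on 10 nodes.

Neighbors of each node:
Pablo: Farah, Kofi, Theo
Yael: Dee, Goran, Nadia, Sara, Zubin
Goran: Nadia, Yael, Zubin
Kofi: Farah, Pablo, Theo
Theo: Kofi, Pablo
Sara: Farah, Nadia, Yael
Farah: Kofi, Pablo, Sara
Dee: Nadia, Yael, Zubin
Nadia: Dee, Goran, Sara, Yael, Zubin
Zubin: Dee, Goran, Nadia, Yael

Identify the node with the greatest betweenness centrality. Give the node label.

Sara

Unnormalized betweenness of each node: Dee:0, Farah:18, Goran:0, Kofi:7/2, Nadia:47/6, Pablo:7/2, Sara:20, Theo:0, Yael:47/6, Zubin:1/3.
Sara has the largest value, 20, making it the main broker — the node through which the most shortest paths run.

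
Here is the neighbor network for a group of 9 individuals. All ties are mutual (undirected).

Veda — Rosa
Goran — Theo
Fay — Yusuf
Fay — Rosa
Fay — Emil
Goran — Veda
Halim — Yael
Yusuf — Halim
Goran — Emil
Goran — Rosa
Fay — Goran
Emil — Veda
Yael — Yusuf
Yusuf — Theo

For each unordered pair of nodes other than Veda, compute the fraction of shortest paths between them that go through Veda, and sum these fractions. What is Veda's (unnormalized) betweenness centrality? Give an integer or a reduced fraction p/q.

1/3

Pairs whose geodesics pass through Veda — Rosa–Emil: 1/3.
All other pairs contribute 0.
Summing the contributions gives betweenness(Veda) = 1/3.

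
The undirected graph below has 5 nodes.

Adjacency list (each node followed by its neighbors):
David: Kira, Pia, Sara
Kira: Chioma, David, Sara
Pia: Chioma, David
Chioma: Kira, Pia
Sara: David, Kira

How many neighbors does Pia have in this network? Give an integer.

Pia is directly tied to Chioma and David. That is 2 neighbors, so the degree of Pia is 2.

2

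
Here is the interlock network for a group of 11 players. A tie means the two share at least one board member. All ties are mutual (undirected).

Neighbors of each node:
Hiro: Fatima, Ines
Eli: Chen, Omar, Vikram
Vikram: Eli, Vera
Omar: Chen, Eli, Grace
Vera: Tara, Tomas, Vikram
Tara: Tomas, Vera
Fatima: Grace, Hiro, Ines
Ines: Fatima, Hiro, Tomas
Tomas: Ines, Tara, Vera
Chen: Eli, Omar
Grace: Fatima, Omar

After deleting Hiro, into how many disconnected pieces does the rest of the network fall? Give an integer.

Hiro's neighbors (Fatima and Ines) remain reachable from one another through other ties, so the rest of the network stays in one piece.

1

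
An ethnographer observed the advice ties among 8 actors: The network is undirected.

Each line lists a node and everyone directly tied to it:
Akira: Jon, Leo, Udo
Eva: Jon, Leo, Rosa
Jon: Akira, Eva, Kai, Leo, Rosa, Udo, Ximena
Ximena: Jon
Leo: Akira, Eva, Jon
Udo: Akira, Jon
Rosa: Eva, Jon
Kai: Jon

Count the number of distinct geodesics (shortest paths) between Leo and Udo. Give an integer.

The shortest distance is 2. The length-2 paths are: Leo–Jon–Udo; Leo–Akira–Udo.
That gives 2 distinct shortest paths.

2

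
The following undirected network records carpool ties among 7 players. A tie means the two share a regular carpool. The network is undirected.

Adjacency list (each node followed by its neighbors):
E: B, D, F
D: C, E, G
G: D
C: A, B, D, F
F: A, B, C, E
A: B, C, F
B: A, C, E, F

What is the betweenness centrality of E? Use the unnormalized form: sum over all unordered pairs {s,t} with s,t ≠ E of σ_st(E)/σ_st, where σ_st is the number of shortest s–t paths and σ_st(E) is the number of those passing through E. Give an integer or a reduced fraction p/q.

Pairs whose geodesics pass through E — G–B: 1/2; G–F: 1/2; D–B: 1/2; D–F: 1/2.
All other pairs contribute 0.
Summing the contributions gives betweenness(E) = 2.

2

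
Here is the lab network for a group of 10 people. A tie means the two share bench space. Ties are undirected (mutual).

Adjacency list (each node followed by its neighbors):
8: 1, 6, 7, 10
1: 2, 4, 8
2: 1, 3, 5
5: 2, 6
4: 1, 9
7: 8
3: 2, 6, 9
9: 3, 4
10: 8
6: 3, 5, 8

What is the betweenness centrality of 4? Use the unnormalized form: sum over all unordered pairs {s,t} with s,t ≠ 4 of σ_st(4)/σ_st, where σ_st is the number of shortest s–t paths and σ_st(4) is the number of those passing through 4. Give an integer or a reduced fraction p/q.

5/2

Pairs whose geodesics pass through 4 — 1–9: 1; 7–9: 1/2; 9–10: 1/2; 9–8: 1/2.
All other pairs contribute 0.
Summing the contributions gives betweenness(4) = 5/2.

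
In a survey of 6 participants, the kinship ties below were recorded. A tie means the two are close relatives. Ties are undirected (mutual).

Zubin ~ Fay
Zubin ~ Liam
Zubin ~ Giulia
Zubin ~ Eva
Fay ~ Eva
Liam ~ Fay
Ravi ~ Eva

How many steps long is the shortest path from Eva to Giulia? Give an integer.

One shortest route is Eva – Zubin – Giulia, which uses 2 edges, and Eva and Giulia are not directly tied, so nothing shorter exists. So d(Eva,Giulia) = 2.

2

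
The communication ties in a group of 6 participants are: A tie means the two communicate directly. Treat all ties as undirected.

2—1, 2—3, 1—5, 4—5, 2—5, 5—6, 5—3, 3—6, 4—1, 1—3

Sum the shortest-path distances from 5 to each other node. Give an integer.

Distances from 5: 1:1, 2:1, 3:1, 4:1, 6:1.
Sum = 1 + 1 + 1 + 1 + 1 = 5.

5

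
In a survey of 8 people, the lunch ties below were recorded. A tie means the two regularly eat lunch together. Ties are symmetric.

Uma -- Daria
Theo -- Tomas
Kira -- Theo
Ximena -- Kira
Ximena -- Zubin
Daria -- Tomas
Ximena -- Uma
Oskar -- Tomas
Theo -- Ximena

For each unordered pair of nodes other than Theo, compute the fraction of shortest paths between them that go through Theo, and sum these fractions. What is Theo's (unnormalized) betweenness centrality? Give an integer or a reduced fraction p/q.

13/2

Pairs whose geodesics pass through Theo — Ximena–Oskar: 1; Ximena–Tomas: 1; Zubin–Oskar: 1; Zubin–Tomas: 1; Kira–Daria: 1/2; Kira–Oskar: 1; Kira–Tomas: 1.
All other pairs contribute 0.
Summing the contributions gives betweenness(Theo) = 13/2.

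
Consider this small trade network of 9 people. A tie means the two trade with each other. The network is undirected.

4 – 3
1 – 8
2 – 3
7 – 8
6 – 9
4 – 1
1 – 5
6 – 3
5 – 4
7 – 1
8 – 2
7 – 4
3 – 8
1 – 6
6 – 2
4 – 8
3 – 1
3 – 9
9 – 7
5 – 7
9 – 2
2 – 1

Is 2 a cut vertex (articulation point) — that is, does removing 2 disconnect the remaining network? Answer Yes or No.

No

Even without 2, every remaining node can still reach every other (the residual graph is connected), so 2 is not a cut vertex.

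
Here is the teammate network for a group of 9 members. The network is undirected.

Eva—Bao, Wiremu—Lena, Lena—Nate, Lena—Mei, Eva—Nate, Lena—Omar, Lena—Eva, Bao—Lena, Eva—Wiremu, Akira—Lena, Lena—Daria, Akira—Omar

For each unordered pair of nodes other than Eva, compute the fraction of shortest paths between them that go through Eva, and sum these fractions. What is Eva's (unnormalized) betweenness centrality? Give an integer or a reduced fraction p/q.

3/2

Pairs whose geodesics pass through Eva — Wiremu–Bao: 1/2; Wiremu–Nate: 1/2; Bao–Nate: 1/2.
All other pairs contribute 0.
Summing the contributions gives betweenness(Eva) = 3/2.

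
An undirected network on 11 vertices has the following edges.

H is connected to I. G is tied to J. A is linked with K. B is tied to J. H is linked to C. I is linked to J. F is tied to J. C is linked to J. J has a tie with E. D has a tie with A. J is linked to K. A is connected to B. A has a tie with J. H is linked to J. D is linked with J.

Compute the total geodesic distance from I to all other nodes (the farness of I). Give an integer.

18

Distances from I: A:2, B:2, C:2, D:2, E:2, F:2, G:2, H:1, J:1, K:2.
Sum = 2 + 2 + 2 + 2 + 2 + 2 + 2 + 1 + 1 + 2 = 18.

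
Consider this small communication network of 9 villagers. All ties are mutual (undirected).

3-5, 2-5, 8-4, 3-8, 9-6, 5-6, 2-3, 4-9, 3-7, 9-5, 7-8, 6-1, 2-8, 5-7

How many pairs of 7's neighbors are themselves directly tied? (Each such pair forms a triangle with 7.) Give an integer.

2

7's neighbors: 3, 5, and 8.
Neighbor pairs that are themselves tied: 7–3–5; 7–3–8. Each forms one triangle with 7, for 2 in total.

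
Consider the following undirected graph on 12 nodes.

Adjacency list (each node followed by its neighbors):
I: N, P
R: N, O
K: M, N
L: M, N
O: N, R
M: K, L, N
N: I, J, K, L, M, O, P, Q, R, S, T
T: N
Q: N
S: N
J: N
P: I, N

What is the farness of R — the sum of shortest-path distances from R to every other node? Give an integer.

20

Distances from R: I:2, J:2, K:2, L:2, M:2, N:1, O:1, P:2, Q:2, S:2, T:2.
Sum = 2 + 2 + 2 + 2 + 2 + 1 + 1 + 2 + 2 + 2 + 2 = 20.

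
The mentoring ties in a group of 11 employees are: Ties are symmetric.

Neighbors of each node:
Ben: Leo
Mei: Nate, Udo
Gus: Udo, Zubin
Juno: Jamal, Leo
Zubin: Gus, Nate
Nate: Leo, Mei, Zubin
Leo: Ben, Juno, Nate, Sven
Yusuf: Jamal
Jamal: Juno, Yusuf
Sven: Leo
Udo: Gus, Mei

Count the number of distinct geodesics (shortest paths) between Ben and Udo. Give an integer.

The shortest distance is 4, and the only length-4 path is Ben–Leo–Nate–Mei–Udo. So there is exactly 1 shortest path.

1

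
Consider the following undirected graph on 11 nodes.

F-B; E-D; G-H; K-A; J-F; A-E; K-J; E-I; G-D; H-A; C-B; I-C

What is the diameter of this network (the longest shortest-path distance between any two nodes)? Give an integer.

Eccentricity of each node (its greatest distance to any other): A:4, B:5, C:4, D:5, E:4, F:5, G:5, H:5, I:4, J:4, K:4.
The maximum eccentricity is 5, realized for instance by the pair G–F via G – H – A – K – J – F. So the diameter is 5.

5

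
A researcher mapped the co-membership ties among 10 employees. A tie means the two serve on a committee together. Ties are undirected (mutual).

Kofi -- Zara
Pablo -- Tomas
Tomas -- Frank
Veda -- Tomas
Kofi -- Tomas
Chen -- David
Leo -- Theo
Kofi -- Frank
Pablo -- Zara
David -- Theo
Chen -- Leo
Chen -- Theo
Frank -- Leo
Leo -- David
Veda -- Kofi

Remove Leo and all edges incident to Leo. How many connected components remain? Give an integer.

Without Leo, the remaining ties split the others into: {Frank, Kofi, Pablo, Tomas, Veda, Zara}; {Chen, David, Theo}.
That's 2 separate components.

2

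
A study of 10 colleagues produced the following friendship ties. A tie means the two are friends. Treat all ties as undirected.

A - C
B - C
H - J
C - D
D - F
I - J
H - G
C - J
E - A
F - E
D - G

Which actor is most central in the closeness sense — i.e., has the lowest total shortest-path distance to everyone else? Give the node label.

Farness (sum of distances to all others) for each node — A:19, B:22, C:14, D:16, E:23, F:21, G:20, H:21, I:25, J:17.
The smallest farness is 14, for C, so C has the highest closeness.

C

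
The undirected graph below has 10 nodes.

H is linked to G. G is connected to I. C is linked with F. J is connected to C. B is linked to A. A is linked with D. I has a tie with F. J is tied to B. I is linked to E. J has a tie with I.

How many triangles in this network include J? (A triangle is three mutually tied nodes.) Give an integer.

J's neighbors are B, C, and I, but none of them are tied to each other, so no triangle contains J.

0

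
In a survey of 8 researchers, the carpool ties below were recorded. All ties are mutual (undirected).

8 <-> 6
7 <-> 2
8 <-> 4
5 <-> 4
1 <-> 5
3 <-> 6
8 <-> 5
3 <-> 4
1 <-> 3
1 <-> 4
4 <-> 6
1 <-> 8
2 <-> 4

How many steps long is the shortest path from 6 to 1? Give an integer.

2

One shortest route is 6 – 3 – 1, which uses 2 edges, and 6 and 1 are not directly tied, so nothing shorter exists. So d(6,1) = 2.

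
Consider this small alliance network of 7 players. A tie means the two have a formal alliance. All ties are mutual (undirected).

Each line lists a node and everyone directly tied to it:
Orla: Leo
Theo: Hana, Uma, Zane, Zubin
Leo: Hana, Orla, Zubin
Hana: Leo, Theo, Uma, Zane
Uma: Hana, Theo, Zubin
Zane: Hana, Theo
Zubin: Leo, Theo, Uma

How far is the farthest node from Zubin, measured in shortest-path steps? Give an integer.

2

Distances from Zubin: Hana:2, Leo:1, Orla:2, Theo:1, Uma:1, Zane:2.
The largest is 2 (to Hana, Zane, and Orla), so the eccentricity of Zubin is 2.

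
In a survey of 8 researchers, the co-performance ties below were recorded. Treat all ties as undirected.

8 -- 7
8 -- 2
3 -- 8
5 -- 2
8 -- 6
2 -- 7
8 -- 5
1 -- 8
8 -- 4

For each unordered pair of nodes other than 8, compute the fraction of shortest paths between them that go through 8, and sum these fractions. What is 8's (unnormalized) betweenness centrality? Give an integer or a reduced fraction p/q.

37/2

Pairs whose geodesics pass through 8 — 3–2: 1; 3–5: 1; 3–1: 1; 3–6: 1; 3–7: 1; 3–4: 1; 2–1: 1; 2–6: 1; 2–4: 1; 5–1: 1; 5–6: 1; 5–7: 1/2; 5–4: 1; 1–6: 1 … (+5 more pairs).
All other pairs contribute 0.
Summing the contributions gives betweenness(8) = 37/2.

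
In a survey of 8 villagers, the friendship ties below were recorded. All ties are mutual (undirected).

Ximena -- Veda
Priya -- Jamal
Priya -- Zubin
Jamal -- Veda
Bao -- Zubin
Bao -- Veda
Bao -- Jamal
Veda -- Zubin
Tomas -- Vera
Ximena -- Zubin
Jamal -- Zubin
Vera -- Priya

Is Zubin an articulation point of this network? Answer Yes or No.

No

Even without Zubin, every remaining node can still reach every other (the residual graph is connected), so Zubin is not a cut vertex.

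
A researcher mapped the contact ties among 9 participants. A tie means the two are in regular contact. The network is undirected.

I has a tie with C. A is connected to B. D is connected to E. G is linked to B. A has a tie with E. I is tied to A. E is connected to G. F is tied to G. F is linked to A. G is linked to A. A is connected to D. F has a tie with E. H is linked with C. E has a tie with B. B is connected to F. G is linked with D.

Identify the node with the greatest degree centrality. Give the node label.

A

Degrees — A:6, B:4, C:2, D:3, E:5, F:4, G:5, H:1, I:2.
The maximum is 6, attained only by A.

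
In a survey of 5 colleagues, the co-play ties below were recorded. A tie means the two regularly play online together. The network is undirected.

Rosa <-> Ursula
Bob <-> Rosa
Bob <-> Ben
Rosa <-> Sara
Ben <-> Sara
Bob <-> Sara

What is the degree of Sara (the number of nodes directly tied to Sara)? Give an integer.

Sara is directly tied to Ben, Bob, and Rosa. That is 3 neighbors, so the degree of Sara is 3.

3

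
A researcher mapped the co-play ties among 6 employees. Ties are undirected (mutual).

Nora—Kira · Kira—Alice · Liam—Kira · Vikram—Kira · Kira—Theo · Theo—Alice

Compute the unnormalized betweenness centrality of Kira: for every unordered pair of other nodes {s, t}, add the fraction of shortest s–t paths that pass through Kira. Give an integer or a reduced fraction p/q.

9

Pairs whose geodesics pass through Kira — Alice–Nora: 1; Alice–Vikram: 1; Alice–Liam: 1; Theo–Nora: 1; Theo–Vikram: 1; Theo–Liam: 1; Nora–Vikram: 1; Nora–Liam: 1; Vikram–Liam: 1.
All other pairs contribute 0.
Summing the contributions gives betweenness(Kira) = 9.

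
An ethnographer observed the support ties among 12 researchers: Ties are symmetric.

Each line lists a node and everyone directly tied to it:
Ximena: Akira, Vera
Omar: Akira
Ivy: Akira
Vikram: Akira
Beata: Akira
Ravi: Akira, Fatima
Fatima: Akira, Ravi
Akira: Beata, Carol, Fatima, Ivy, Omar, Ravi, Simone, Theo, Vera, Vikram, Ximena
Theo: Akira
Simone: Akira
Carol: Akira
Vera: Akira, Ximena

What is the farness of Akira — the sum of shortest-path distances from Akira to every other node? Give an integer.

11

Distances from Akira: Beata:1, Carol:1, Fatima:1, Ivy:1, Omar:1, Ravi:1, Simone:1, Theo:1, Vera:1, Vikram:1, Ximena:1.
Sum = 1 + 1 + 1 + 1 + 1 + 1 + 1 + 1 + 1 + 1 + 1 = 11.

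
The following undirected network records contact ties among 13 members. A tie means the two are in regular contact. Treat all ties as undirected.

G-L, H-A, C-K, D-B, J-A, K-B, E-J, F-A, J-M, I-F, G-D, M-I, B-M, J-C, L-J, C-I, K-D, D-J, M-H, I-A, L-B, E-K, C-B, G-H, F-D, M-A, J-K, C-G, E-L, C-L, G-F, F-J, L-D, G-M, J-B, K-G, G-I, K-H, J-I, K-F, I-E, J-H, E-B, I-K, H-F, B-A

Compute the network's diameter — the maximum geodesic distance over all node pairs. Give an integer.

Eccentricity of each node (its greatest distance to any other): A:2, B:2, C:2, D:2, E:2, F:2, G:2, H:2, I:2, J:2, K:2, L:2, M:2.
The maximum eccentricity is 2, realized for instance by the pair B–G via B – M – G. So the diameter is 2.

2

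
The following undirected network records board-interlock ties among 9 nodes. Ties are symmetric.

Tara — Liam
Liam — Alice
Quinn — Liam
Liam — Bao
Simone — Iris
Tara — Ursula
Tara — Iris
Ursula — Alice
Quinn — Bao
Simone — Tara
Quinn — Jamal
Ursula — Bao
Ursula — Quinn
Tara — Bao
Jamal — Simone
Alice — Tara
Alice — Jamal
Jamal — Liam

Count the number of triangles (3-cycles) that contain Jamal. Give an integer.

Jamal's neighbors: Alice, Liam, Quinn, and Simone.
Neighbor pairs that are themselves tied: Jamal–Alice–Liam; Jamal–Liam–Quinn. Each forms one triangle with Jamal, for 2 in total.

2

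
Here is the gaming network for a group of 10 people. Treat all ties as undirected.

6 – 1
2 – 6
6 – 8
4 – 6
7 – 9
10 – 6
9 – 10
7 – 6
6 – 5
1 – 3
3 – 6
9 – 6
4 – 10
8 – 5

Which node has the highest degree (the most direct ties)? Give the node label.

Degrees — 1:2, 2:1, 3:2, 4:2, 5:2, 6:9, 7:2, 8:2, 9:3, 10:3.
The maximum is 9, attained only by 6.

6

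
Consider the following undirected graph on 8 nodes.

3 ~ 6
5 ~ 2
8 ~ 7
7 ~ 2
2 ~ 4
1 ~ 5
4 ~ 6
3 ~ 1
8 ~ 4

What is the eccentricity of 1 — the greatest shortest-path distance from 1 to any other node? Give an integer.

4

Distances from 1: 2:2, 3:1, 4:3, 5:1, 6:2, 7:3, 8:4.
The largest is 4 (to 8), so the eccentricity of 1 is 4.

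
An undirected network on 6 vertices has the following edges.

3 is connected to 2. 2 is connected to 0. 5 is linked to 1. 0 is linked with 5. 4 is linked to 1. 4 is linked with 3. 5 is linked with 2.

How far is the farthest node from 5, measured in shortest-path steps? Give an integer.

2

Distances from 5: 0:1, 1:1, 2:1, 3:2, 4:2.
The largest is 2 (to 3 and 4), so the eccentricity of 5 is 2.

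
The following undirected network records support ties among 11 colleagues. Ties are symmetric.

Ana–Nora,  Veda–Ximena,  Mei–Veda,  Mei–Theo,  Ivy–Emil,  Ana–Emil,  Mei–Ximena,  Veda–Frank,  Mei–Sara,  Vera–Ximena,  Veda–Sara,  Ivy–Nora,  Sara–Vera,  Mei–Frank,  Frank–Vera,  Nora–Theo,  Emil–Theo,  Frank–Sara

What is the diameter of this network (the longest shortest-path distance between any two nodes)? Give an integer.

Eccentricity of each node (its greatest distance to any other): Ana:5, Emil:4, Frank:4, Ivy:5, Mei:3, Nora:4, Sara:4, Theo:3, Veda:4, Vera:5, Ximena:4.
The maximum eccentricity is 5, realized for instance by the pair Vera–Ana via Vera – Frank – Mei – Theo – Emil – Ana. So the diameter is 5.

5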